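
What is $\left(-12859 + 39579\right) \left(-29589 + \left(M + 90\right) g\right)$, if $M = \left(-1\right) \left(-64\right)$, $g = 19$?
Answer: $-712435360$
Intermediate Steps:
$M = 64$
$\left(-12859 + 39579\right) \left(-29589 + \left(M + 90\right) g\right) = \left(-12859 + 39579\right) \left(-29589 + \left(64 + 90\right) 19\right) = 26720 \left(-29589 + 154 \cdot 19\right) = 26720 \left(-29589 + 2926\right) = 26720 \left(-26663\right) = -712435360$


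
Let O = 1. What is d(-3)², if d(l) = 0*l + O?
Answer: 1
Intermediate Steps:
d(l) = 1 (d(l) = 0*l + 1 = 0 + 1 = 1)
d(-3)² = 1² = 1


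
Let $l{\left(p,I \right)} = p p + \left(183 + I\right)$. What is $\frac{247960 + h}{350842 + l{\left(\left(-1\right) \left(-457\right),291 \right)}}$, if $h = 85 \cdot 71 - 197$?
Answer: $\frac{253798}{560165} \approx 0.45308$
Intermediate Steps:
$h = 5838$ ($h = 6035 - 197 = 5838$)
$l{\left(p,I \right)} = 183 + I + p^{2}$ ($l{\left(p,I \right)} = p^{2} + \left(183 + I\right) = 183 + I + p^{2}$)
$\frac{247960 + h}{350842 + l{\left(\left(-1\right) \left(-457\right),291 \right)}} = \frac{247960 + 5838}{350842 + \left(183 + 291 + \left(\left(-1\right) \left(-457\right)\right)^{2}\right)} = \frac{253798}{350842 + \left(183 + 291 + 457^{2}\right)} = \frac{253798}{350842 + \left(183 + 291 + 208849\right)} = \frac{253798}{350842 + 209323} = \frac{253798}{560165}$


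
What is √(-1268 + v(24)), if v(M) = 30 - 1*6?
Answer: 2*I*√311 ≈ 35.27*I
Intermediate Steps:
v(M) = 24 (v(M) = 30 - 6 = 24)
√(-1268 + v(24)) = √(-1268 + 24) = √(-1244) = 2*I*√311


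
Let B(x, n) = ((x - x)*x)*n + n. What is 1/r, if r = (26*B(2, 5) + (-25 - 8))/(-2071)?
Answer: -2071/97 ≈ -21.351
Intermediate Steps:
B(x, n) = n (B(x, n) = (0*x)*n + n = 0*n + n = 0 + n = n)
r = -97/2071 (r = (26*5 + (-25 - 8))/(-2071) = (130 - 33)*(-1/2071) = 97*(-1/2071) = -97/2071 ≈ -0.046837)
1/r = 1/(-97/2071) = -2071/97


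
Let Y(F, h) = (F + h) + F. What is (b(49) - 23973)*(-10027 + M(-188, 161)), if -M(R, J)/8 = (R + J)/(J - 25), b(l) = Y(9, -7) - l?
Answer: 4092242752/17 ≈ 2.4072e+8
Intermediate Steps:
Y(F, h) = h + 2*F
b(l) = 11 - l (b(l) = (-7 + 2*9) - l = (-7 + 18) - l = 11 - l)
M(R, J) = -8*(J + R)/(-25 + J) (M(R, J) = -8*(R + J)/(J - 25) = -8*(J + R)/(-25 + J))
(b(49) - 23973)*(-10027 + M(-188, 161)) = ((11 - 1*49) - 23973)*(-10027 + 8*(-1*161 - 1*(-188))/(-25 + 161)) = ((11 - 49) - 23973)*(-10027 + 8*(-161 + 188)/136) = (-38 - 23973)*(-10027 + 8*(1/136)*27) = -24011*(-10027 + 27/17) = -24011*(-170432/17) = 4092242752/17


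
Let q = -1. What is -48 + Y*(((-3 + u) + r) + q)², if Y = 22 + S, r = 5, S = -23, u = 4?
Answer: -73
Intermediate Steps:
Y = -1 (Y = 22 - 23 = -1)
-48 + Y*(((-3 + u) + r) + q)² = -48 - (((-3 + 4) + 5) - 1)² = -48 - ((1 + 5) - 1)² = -48 - (6 - 1)² = -48 - 1*5² = -48 - 1*25 = -48 - 25 = -73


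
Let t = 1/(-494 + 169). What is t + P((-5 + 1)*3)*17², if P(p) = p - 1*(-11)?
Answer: -93926/325 ≈ -289.00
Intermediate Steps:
P(p) = 11 + p (P(p) = p + 11 = 11 + p)
t = -1/325 (t = 1/(-325) = -1/325 ≈ -0.0030769)
t + P((-5 + 1)*3)*17² = -1/325 + (11 + (-5 + 1)*3)*17² = -1/325 + (11 - 4*3)*289 = -1/325 + (11 - 12)*289 = -1/325 - 1*289 = -1/325 - 289 = -93926/325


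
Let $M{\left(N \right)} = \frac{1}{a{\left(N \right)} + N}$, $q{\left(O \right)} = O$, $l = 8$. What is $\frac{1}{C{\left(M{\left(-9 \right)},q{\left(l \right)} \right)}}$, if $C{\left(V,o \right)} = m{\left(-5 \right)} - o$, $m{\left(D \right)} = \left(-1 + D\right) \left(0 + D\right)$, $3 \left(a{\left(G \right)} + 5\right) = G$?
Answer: $\frac{1}{22} \approx 0.045455$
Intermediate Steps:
$a{\left(G \right)} = -5 + \frac{G}{3}$
$M{\left(N \right)} = \frac{1}{-5 + \frac{4 N}{3}}$ ($M{\left(N \right)} = \frac{1}{\left(-5 + \frac{N}{3}\right) + N} = \frac{1}{-5 + \frac{4 N}{3}}$)
$m{\left(D \right)} = D \left(-1 + D\right)$ ($m{\left(D \right)} = \left(-1 + D\right) D = D \left(-1 + D\right)$)
$C{\left(V,o \right)} = 30 - o$ ($C{\left(V,o \right)} = - 5 \left(-1 - 5\right) - o = \left(-5\right) \left(-6\right) - o = 30 - o$)
$\frac{1}{C{\left(M{\left(-9 \right)},q{\left(l \right)} \right)}} = \frac{1}{30 - 8} = \frac{1}{22}$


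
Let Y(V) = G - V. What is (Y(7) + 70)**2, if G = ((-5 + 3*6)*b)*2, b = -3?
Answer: 225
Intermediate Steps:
G = -78 (G = ((-5 + 3*6)*(-3))*2 = ((-5 + 18)*(-3))*2 = (13*(-3))*2 = -39*2 = -78)
Y(V) = -78 - V
(Y(7) + 70)**2 = ((-78 - 1*7) + 70)**2 = ((-78 - 7) + 70)**2 = (-85 + 70)**2 = (-15)**2 = 225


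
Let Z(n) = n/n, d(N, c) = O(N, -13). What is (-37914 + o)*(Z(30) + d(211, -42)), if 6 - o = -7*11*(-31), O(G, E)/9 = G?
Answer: -76560500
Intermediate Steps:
O(G, E) = 9*G
d(N, c) = 9*N
Z(n) = 1
o = -2381 (o = 6 - (-7*11)*(-31) = 6 - (-77)*(-31) = 6 - 1*2387 = 6 - 2387 = -2381)
(-37914 + o)*(Z(30) + d(211, -42)) = (-37914 - 2381)*(1 + 9*211) = -40295*(1 + 1899) = -40295*1900 = -76560500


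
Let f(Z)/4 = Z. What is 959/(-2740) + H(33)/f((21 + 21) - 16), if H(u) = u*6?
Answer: 101/65 ≈ 1.5538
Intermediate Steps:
f(Z) = 4*Z
H(u) = 6*u
959/(-2740) + H(33)/f((21 + 21) - 16) = 959/(-2740) + (6*33)/((4*((21 + 21) - 16))) = 959*(-1/2740) + 198/((4*(42 - 16))) = -7/20 + 198/((4*26)) = -7/20 + 198/104 = -7/20 + 198*(1/104) = -7/20 + 99/52 = 101/65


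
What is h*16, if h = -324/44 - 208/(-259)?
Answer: -299056/2849 ≈ -104.97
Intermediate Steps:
h = -18691/2849 (h = -324*1/44 - 208*(-1/259) = -81/11 + 208/259 = -18691/2849 ≈ -6.5605)
h*16 = -18691/2849*16 = -299056/2849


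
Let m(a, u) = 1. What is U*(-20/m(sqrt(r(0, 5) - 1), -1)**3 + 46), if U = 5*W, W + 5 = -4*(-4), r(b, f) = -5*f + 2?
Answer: 1430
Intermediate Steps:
r(b, f) = 2 - 5*f
W = 11 (W = -5 - 4*(-4) = -5 + 16 = 11)
U = 55 (U = 5*11 = 55)
U*(-20/m(sqrt(r(0, 5) - 1), -1)**3 + 46) = 55*(-20/(1**3) + 46) = 55*(-20/1 + 46) = 55*(-20*1 + 46) = 55*(-20 + 46) = 55*26 = 1430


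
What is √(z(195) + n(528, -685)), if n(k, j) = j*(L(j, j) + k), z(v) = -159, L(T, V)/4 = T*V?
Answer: I*√1286038339 ≈ 35861.0*I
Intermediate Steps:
L(T, V) = 4*T*V (L(T, V) = 4*(T*V) = 4*T*V)
n(k, j) = j*(k + 4*j²) (n(k, j) = j*(4*j*j + k) = j*(4*j² + k) = j*(k + 4*j²))
√(z(195) + n(528, -685)) = √(-159 - 685*(528 + 4*(-685)²)) = √(-159 - 685*(528 + 4*469225)) = √(-159 - 685*(528 + 1876900)) = √(-159 - 685*1877428) = √(-159 - 1286038180) = √(-1286038339) = I*√1286038339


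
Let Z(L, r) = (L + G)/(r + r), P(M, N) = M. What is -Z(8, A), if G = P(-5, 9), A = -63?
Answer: 1/42 ≈ 0.023810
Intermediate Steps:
G = -5
Z(L, r) = (-5 + L)/(2*r) (Z(L, r) = (L - 5)/(r + r) = (-5 + L)/((2*r)) = (-5 + L)*(1/(2*r)) = (-5 + L)/(2*r))
-Z(8, A) = -(-5 + 8)/(2*(-63)) = -(-1)*3/(2*63) = -1*(-1/42) = 1/42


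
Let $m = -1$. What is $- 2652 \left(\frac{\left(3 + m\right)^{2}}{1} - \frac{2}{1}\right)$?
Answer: $-5304$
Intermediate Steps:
$- 2652 \left(\frac{\left(3 + m\right)^{2}}{1} - \frac{2}{1}\right) = - 2652 \left(\frac{\left(3 - 1\right)^{2}}{1} - \frac{2}{1}\right) = - 2652 \left(2^{2} \cdot 1 - 2\right) = - 2652 \left(4 \cdot 1 - 2\right) = - 2652 \left(4 - 2\right) = \left(-2652\right) 2 = -5304$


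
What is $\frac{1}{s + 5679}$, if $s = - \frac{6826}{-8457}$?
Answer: $\frac{8457}{48034129} \approx 0.00017606$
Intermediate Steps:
$s = \frac{6826}{8457}$ ($s = \left(-6826\right) \left(- \frac{1}{8457}\right) = \frac{6826}{8457} \approx 0.80714$)
$\frac{1}{s + 5679} = \frac{1}{\frac{6826}{8457} + 5679} = \frac{1}{\frac{48034129}{8457}} = \frac{8457}{48034129}$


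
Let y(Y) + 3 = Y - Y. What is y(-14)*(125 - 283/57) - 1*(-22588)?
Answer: 422330/19 ≈ 22228.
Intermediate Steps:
y(Y) = -3 (y(Y) = -3 + (Y - Y) = -3 + 0 = -3)
y(-14)*(125 - 283/57) - 1*(-22588) = -3*(125 - 283/57) - 1*(-22588) = -3*(125 - 283*1/57) + 22588 = -3*(125 - 283/57) + 22588 = -3*6842/57 + 22588 = -6842/19 + 22588 = 422330/19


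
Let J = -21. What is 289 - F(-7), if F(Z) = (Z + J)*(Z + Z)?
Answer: -103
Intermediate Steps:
F(Z) = 2*Z*(-21 + Z) (F(Z) = (Z - 21)*(Z + Z) = (-21 + Z)*(2*Z) = 2*Z*(-21 + Z))
289 - F(-7) = 289 - 2*(-7)*(-21 - 7) = 289 - 2*(-7)*(-28) = 289 - 1*392 = 289 - 392 = -103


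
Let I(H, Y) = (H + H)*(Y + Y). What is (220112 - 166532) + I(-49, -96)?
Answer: 72396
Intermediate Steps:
I(H, Y) = 4*H*Y (I(H, Y) = (2*H)*(2*Y) = 4*H*Y)
(220112 - 166532) + I(-49, -96) = (220112 - 166532) + 4*(-49)*(-96) = 53580 + 18816 = 72396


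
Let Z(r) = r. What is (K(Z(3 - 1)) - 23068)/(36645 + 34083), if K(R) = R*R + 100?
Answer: -5741/17682 ≈ -0.32468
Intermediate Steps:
K(R) = 100 + R**2 (K(R) = R**2 + 100 = 100 + R**2)
(K(Z(3 - 1)) - 23068)/(36645 + 34083) = ((100 + (3 - 1)**2) - 23068)/(36645 + 34083) = ((100 + 2**2) - 23068)/70728 = ((100 + 4) - 23068)*(1/70728) = (104 - 23068)*(1/70728) = -22964*1/70728 = -5741/17682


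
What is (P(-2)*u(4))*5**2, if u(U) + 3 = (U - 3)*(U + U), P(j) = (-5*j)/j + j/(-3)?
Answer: -1625/3 ≈ -541.67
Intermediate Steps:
P(j) = -5 - j/3 (P(j) = -5 + j*(-1/3) = -5 - j/3)
u(U) = -3 + 2*U*(-3 + U) (u(U) = -3 + (U - 3)*(U + U) = -3 + (-3 + U)*(2*U) = -3 + 2*U*(-3 + U))
(P(-2)*u(4))*5**2 = ((-5 - 1/3*(-2))*(-3 - 6*4 + 2*4**2))*5**2 = ((-5 + 2/3)*(-3 - 24 + 2*16))*25 = -13*(-3 - 24 + 32)/3*25 = -13/3*5*25 = -65/3*25 = -1625/3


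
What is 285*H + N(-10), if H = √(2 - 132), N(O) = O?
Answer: -10 + 285*I*√130 ≈ -10.0 + 3249.5*I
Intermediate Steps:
H = I*√130 (H = √(-130) = I*√130 ≈ 11.402*I)
285*H + N(-10) = 285*(I*√130) - 10 = 285*I*√130 - 10 = -10 + 285*I*√130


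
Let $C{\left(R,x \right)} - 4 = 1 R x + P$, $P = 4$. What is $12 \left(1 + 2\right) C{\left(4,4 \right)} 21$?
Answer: $18144$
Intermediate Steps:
$C{\left(R,x \right)} = 8 + R x$ ($C{\left(R,x \right)} = 4 + \left(1 R x + 4\right) = 4 + \left(R x + 4\right) = 4 + \left(4 + R x\right) = 8 + R x$)
$12 \left(1 + 2\right) C{\left(4,4 \right)} 21 = 12 \left(1 + 2\right) \left(8 + 4 \cdot 4\right) 21 = 12 \cdot 3 \left(8 + 16\right) 21 = 12 \cdot 3 \cdot 24 \cdot 21 = 12 \cdot 72 \cdot 21 = 864 \cdot 21 = 18144$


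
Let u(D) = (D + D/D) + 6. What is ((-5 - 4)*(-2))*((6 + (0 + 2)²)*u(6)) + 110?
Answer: 2450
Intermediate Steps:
u(D) = 7 + D (u(D) = (D + 1) + 6 = (1 + D) + 6 = 7 + D)
((-5 - 4)*(-2))*((6 + (0 + 2)²)*u(6)) + 110 = ((-5 - 4)*(-2))*((6 + (0 + 2)²)*(7 + 6)) + 110 = (-9*(-2))*((6 + 2²)*13) + 110 = 18*((6 + 4)*13) + 110 = 18*(10*13) + 110 = 18*130 + 110 = 2340 + 110 = 2450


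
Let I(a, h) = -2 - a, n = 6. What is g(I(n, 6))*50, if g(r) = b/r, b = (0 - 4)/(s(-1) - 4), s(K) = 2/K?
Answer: -25/6 ≈ -4.1667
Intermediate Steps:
b = 2/3 (b = (0 - 4)/(2/(-1) - 4) = -4/(2*(-1) - 4) = -4/(-2 - 4) = -4/(-6) = -4*(-1/6) = 2/3 ≈ 0.66667)
g(r) = 2/(3*r)
g(I(n, 6))*50 = (2/(3*(-2 - 1*6)))*50 = (2/(3*(-2 - 6)))*50 = ((2/3)/(-8))*50 = ((2/3)*(-1/8))*50 = -1/12*50 = -25/6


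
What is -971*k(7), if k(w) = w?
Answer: -6797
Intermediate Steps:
-971*k(7) = -971*7 = -6797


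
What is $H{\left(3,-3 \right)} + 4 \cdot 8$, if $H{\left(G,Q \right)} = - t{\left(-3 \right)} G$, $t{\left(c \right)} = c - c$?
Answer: $32$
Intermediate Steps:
$t{\left(c \right)} = 0$
$H{\left(G,Q \right)} = 0$ ($H{\left(G,Q \right)} = - 0 G = \left(-1\right) 0 = 0$)
$H{\left(3,-3 \right)} + 4 \cdot 8 = 0 + 4 \cdot 8 = 0 + 32 = 32$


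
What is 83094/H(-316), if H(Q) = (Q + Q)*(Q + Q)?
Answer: 41547/199712 ≈ 0.20803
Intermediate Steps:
H(Q) = 4*Q² (H(Q) = (2*Q)*(2*Q) = 4*Q²)
83094/H(-316) = 83094/((4*(-316)²)) = 83094/((4*99856)) = 83094/399424 = 83094*(1/399424) = 41547/199712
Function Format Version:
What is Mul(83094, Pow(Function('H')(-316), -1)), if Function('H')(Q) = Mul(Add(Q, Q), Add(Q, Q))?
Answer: Rational(41547, 199712) ≈ 0.20803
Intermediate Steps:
Function('H')(Q) = Mul(4, Pow(Q, 2)) (Function('H')(Q) = Mul(Mul(2, Q), Mul(2, Q)) = Mul(4, Pow(Q, 2)))
Mul(83094, Pow(Function('H')(-316), -1)) = Mul(83094, Pow(Mul(4, Pow(-316, 2)), -1)) = Mul(83094, Pow(Mul(4, 99856), -1)) = Mul(83094, Pow(399424, -1)) = Mul(83094, Rational(1, 399424)) = Rational(41547, 199712)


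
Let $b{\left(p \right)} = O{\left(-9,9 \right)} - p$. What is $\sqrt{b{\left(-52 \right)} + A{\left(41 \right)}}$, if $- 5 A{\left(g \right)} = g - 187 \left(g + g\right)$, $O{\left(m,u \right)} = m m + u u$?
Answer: $\frac{\sqrt{81815}}{5} \approx 57.207$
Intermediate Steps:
$O{\left(m,u \right)} = m^{2} + u^{2}$
$A{\left(g \right)} = \frac{373 g}{5}$ ($A{\left(g \right)} = - \frac{g - 187 \left(g + g\right)}{5} = - \frac{g - 187 \cdot 2 g}{5} = - \frac{g - 374 g}{5} = - \frac{\left(-373\right) g}{5} = \frac{373 g}{5}$)
$b{\left(p \right)} = 162 - p$ ($b{\left(p \right)} = \left(\left(-9\right)^{2} + 9^{2}\right) - p = \left(81 + 81\right) - p = 162 - p$)
$\sqrt{b{\left(-52 \right)} + A{\left(41 \right)}} = \sqrt{\left(162 - -52\right) + \frac{373}{5} \cdot 41} = \sqrt{\left(162 + 52\right) + \frac{15293}{5}} = \sqrt{214 + \frac{15293}{5}} = \sqrt{\frac{16363}{5}} = \frac{\sqrt{81815}}{5}$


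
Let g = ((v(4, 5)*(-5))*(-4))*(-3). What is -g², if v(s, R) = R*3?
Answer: -810000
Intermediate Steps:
v(s, R) = 3*R
g = -900 (g = (((3*5)*(-5))*(-4))*(-3) = ((15*(-5))*(-4))*(-3) = -75*(-4)*(-3) = 300*(-3) = -900)
-g² = -1*(-900)² = -1*810000 = -810000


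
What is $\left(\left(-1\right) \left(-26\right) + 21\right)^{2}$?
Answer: $2209$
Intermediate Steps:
$\left(\left(-1\right) \left(-26\right) + 21\right)^{2} = \left(26 + 21\right)^{2} = 47^{2} = 2209$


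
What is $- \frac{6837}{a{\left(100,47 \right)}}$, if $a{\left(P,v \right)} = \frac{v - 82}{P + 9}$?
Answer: $\frac{745233}{35} \approx 21292.0$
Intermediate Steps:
$a{\left(P,v \right)} = \frac{-82 + v}{9 + P}$
$- \frac{6837}{a{\left(100,47 \right)}} = - \frac{6837}{\frac{1}{9 + 100} \left(-82 + 47\right)} = - \frac{6837}{\frac{1}{109} \left(-35\right)} = - \frac{6837}{- \frac{35}{109}} = \left(-6837\right) \left(- \frac{109}{35}\right) = \frac{745233}{35}$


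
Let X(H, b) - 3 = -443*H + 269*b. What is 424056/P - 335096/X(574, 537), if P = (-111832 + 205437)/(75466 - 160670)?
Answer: -1984060604723572/5140131365 ≈ -3.8599e+5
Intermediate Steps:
X(H, b) = 3 - 443*H + 269*b (X(H, b) = 3 + (-443*H + 269*b) = 3 - 443*H + 269*b)
P = -93605/85204 (P = 93605/(-85204) = 93605*(-1/85204) = -93605/85204 ≈ -1.0986)
424056/P - 335096/X(574, 537) = 424056/(-93605/85204) - 335096/(3 - 443*574 + 269*537) = 424056*(-85204/93605) - 335096/(3 - 254282 + 144453) = -36131267424/93605 - 335096/(-109826) = -36131267424/93605 - 335096*(-1/109826) = -36131267424/93605 + 167548/54913 = -1984060604723572/5140131365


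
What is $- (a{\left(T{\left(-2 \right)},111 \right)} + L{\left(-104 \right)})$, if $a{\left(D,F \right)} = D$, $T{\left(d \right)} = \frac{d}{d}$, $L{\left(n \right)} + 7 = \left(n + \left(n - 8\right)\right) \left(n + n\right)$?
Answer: $-44922$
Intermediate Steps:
$L{\left(n \right)} = -7 + 2 n \left(-8 + 2 n\right)$ ($L{\left(n \right)} = -7 + \left(n + \left(n - 8\right)\right) \left(n + n\right) = -7 + \left(n + \left(-8 + n\right)\right) 2 n = -7 + \left(-8 + 2 n\right) 2 n = -7 + 2 n \left(-8 + 2 n\right)$)
$T{\left(d \right)} = 1$
$- (a{\left(T{\left(-2 \right)},111 \right)} + L{\left(-104 \right)}) = - (1 - \left(-1657 - 43264\right)) = - (1 + \left(-7 + 1664 + 4 \cdot 10816\right)) = - (1 + \left(-7 + 1664 + 43264\right)) = - (1 + 44921) = \left(-1\right) 44922 = -44922$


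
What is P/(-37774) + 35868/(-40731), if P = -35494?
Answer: 15138047/256428799 ≈ 0.059034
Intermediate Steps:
P/(-37774) + 35868/(-40731) = -35494/(-37774) + 35868/(-40731) = -35494*(-1/37774) + 35868*(-1/40731) = 17747/18887 - 11956/13577 = 15138047/256428799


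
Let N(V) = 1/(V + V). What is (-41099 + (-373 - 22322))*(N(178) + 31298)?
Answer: -355399212833/178 ≈ -1.9966e+9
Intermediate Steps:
N(V) = 1/(2*V)
(-41099 + (-373 - 22322))*(N(178) + 31298) = (-41099 + (-373 - 22322))*((½)/178 + 31298) = (-41099 - 22695)*((½)*(1/178) + 31298) = -63794*(1/356 + 31298) = -63794*11142089/356 = -355399212833/178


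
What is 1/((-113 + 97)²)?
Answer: 1/256 ≈ 0.0039063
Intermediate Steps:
1/((-113 + 97)²) = 1/((-16)²) = 1/256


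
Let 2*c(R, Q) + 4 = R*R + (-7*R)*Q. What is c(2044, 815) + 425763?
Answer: -3315781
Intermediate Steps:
c(R, Q) = -2 + R²/2 - 7*Q*R/2 (c(R, Q) = -2 + (R*R + (-7*R)*Q)/2 = -2 + (R² - 7*Q*R)/2 = -2 + (R²/2 - 7*Q*R/2) = -2 + R²/2 - 7*Q*R/2)
c(2044, 815) + 425763 = (-2 + (½)*2044² - 7/2*815*2044) + 425763 = (-2 + (½)*4177936 - 5830510) + 425763 = (-2 + 2088968 - 5830510) + 425763 = -3741544 + 425763 = -3315781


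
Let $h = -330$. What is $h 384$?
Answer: $-126720$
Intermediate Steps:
$h 384 = \left(-330\right) 384 = -126720$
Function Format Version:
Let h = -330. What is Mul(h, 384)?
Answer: -126720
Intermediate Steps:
Mul(h, 384) = Mul(-330, 384) = -126720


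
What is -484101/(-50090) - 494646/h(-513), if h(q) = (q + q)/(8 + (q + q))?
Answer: -221248282271/450810 ≈ -4.9078e+5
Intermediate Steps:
h(q) = 2*q/(8 + 2*q) (h(q) = (2*q)/(8 + 2*q) = 2*q/(8 + 2*q))
-484101/(-50090) - 494646/h(-513) = -484101/(-50090) - 494646/((-513/(4 - 513))) = -484101*(-1/50090) - 494646/((-513/(-509))) = 484101/50090 - 494646/((-513*(-1/509))) = 484101/50090 - 494646/513/509 = 484101/50090 - 494646*509/513 = 484101/50090 - 4417102/9 = -221248282271/450810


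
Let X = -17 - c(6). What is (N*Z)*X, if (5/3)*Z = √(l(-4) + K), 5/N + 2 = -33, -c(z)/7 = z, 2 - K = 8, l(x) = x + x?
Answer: -15*I*√14/7 ≈ -8.0178*I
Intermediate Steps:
l(x) = 2*x
K = -6 (K = 2 - 1*8 = 2 - 8 = -6)
c(z) = -7*z
N = -⅐ (N = 5/(-2 - 33) = 5/(-35) = 5*(-1/35) = -⅐ ≈ -0.14286)
Z = 3*I*√14/5 (Z = 3*√(2*(-4) - 6)/5 = 3*√(-8 - 6)/5 = 3*√(-14)/5 = 3*(I*√14)/5 = 3*I*√14/5 ≈ 2.245*I)
X = 25 (X = -17 - (-7)*6 = -17 - 1*(-42) = -17 + 42 = 25)
(N*Z)*X = -3*I*√14/35*25 = -15*I*√14/7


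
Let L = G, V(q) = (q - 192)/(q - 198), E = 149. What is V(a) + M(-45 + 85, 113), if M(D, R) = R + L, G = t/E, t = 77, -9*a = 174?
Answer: 5561197/48574 ≈ 114.49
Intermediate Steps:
a = -58/3 (a = -⅑*174 = -58/3 ≈ -19.333)
V(q) = (-192 + q)/(-198 + q)
G = 77/149 ≈ 0.51678
L = 77/149 ≈ 0.51678
M(D, R) = 77/149 + R (M(D, R) = R + 77/149 = 77/149 + R)
V(a) + M(-45 + 85, 113) = (-192 - 58/3)/(-198 - 58/3) + (77/149 + 113) = -634/3/(-652/3) + 16914/149 = -3/652*(-634/3) + 16914/149 = 317/326 + 16914/149 = 5561197/48574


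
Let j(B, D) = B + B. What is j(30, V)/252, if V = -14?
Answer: 5/21 ≈ 0.23810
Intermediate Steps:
j(B, D) = 2*B
j(30, V)/252 = (2*30)/252 = 60*(1/252) = 5/21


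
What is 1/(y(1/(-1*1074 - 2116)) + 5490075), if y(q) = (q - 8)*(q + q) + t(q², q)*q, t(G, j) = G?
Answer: 32461759000/178217491704748979 ≈ 1.8215e-7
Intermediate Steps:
y(q) = q³ + 2*q*(-8 + q) (y(q) = (q - 8)*(q + q) + q²*q = (-8 + q)*(2*q) + q³ = 2*q*(-8 + q) + q³ = q³ + 2*q*(-8 + q))
1/(y(1/(-1*1074 - 2116)) + 5490075) = 1/((-16 + (1/(-1*1074 - 2116))² + 2/(-1*1074 - 2116))/(-1*1074 - 2116) + 5490075) = 1/((-16 + (1/(-1074 - 2116))² + 2/(-1074 - 2116))/(-1074 - 2116) + 5490075) = 1/((-16 + (1/(-3190))² + 2/(-3190))/(-3190) + 5490075) = 1/(-(-16 + (-1/3190)² + 2*(-1/3190))/3190 + 5490075) = 1/(-(-16 + 1/10176100 - 1/1595)/3190 + 5490075) = 1/(-1/3190*(-162823979/10176100) + 5490075) = 1/(162823979/32461759000 + 5490075) = 1/(178217491704748979/32461759000) = 32461759000/178217491704748979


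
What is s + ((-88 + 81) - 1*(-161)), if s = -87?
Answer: 67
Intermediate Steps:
s + ((-88 + 81) - 1*(-161)) = -87 + ((-88 + 81) - 1*(-161)) = -87 + (-7 + 161) = -87 + 154 = 67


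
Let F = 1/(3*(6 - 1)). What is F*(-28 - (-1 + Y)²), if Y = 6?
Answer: -53/15 ≈ -3.5333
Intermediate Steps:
F = 1/15 (F = 1/(3*5) = 1/15 ≈ 0.066667)
F*(-28 - (-1 + Y)²) = (-28 - (-1 + 6)²)/15 = (-28 - 1*5²)/15 = (-28 - 1*25)/15 = (-28 - 25)/15 = (1/15)*(-53) = -53/15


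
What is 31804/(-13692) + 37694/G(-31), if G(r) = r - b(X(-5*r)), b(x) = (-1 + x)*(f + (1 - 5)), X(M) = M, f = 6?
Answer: -43907317/386799 ≈ -113.51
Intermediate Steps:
b(x) = -2 + 2*x (b(x) = (-1 + x)*(6 + (1 - 5)) = (-1 + x)*(6 - 4) = (-1 + x)*2 = -2 + 2*x)
G(r) = 2 + 11*r (G(r) = r - (-2 + 2*(-5*r)) = r - (-2 - 10*r) = r + (2 + 10*r) = 2 + 11*r)
31804/(-13692) + 37694/G(-31) = 31804/(-13692) + 37694/(2 + 11*(-31)) = 31804*(-1/13692) + 37694/(2 - 341) = -7951/3423 + 37694/(-339) = -7951/3423 + 37694*(-1/339) = -7951/3423 - 37694/339 = -43907317/386799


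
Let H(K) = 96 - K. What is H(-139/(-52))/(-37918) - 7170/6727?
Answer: -14169993251/13263868072 ≈ -1.0683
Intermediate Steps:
H(-139/(-52))/(-37918) - 7170/6727 = (96 - (-139)/(-52))/(-37918) - 7170/6727 = (96 - (-139)*(-1)/52)*(-1/37918) - 7170*1/6727 = (96 - 1*139/52)*(-1/37918) - 7170/6727 = (96 - 139/52)*(-1/37918) - 7170/6727 = (4853/52)*(-1/37918) - 7170/6727 = -4853/1971736 - 7170/6727 = -14169993251/13263868072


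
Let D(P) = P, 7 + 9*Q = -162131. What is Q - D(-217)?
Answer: -53395/3 ≈ -17798.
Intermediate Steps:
Q = -54046/3 (Q = -7/9 + (1/9)*(-162131) = -7/9 - 162131/9 = -54046/3 ≈ -18015.)
Q - D(-217) = -54046/3 - 1*(-217) = -54046/3 + 217 = -53395/3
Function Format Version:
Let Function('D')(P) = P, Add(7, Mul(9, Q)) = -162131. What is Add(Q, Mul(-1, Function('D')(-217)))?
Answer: Rational(-53395, 3) ≈ -17798.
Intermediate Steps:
Q = Rational(-54046, 3) (Q = Add(Rational(-7, 9), Mul(Rational(1, 9), -162131)) = Add(Rational(-7, 9), Rational(-162131, 9)) = Rational(-54046, 3) ≈ -18015.)
Add(Q, Mul(-1, Function('D')(-217))) = Add(Rational(-54046, 3), Mul(-1, -217)) = Add(Rational(-54046, 3), 217) = Rational(-53395, 3)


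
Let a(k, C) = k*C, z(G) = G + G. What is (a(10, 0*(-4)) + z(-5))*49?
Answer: -490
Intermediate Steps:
z(G) = 2*G
a(k, C) = C*k
(a(10, 0*(-4)) + z(-5))*49 = ((0*(-4))*10 + 2*(-5))*49 = (0*10 - 10)*49 = (0 - 10)*49 = -10*49 = -490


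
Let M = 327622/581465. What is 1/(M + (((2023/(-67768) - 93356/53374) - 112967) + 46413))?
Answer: -1051593765842440/69989049704968478433 ≈ -1.5025e-5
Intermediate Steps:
M = 327622/581465 (M = 327622*(1/581465) = 327622/581465 ≈ 0.56344)
1/(M + (((2023/(-67768) - 93356/53374) - 112967) + 46413)) = 1/(327622/581465 + (((2023/(-67768) - 93356/53374) - 112967) + 46413)) = 1/(327622/581465 + (((2023*(-1/67768) - 93356*1/53374) - 112967) + 46413)) = 1/(327622/581465 + (((-2023/67768 - 46678/26687) - 112967) + 46413)) = 1/(327622/581465 + ((-3217262505/1808524616 - 112967) + 46413)) = 1/(327622/581465 + (-204306817558177/1808524616 + 46413)) = 1/(327622/581465 - 120367764555769/1808524616) = 1/(-69989049704968478433/1051593765842440) = -1051593765842440/69989049704968478433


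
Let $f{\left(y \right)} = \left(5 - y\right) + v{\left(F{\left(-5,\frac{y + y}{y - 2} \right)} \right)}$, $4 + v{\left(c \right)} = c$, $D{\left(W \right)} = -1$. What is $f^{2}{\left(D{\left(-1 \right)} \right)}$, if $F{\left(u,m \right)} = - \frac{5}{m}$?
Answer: $\frac{121}{4} \approx 30.25$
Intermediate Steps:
$v{\left(c \right)} = -4 + c$
$f{\left(y \right)} = 1 - y - \frac{5 \left(-2 + y\right)}{2 y}$ ($f{\left(y \right)} = \left(5 - y\right) - \left(4 + \frac{5}{\left(y + y\right) \frac{1}{y - 2}}\right) = \left(5 - y\right) - \left(4 + \frac{5}{2 y \frac{1}{-2 + y}}\right) = \left(5 - y\right) - \left(4 + 5 \frac{-2 + y}{2 y}\right) = \left(5 - y\right) - \left(4 + \frac{5 \left(-2 + y\right)}{2 y}\right) = 1 - y - \frac{5 \left(-2 + y\right)}{2 y}$)
$f^{2}{\left(D{\left(-1 \right)} \right)} = \left(- \frac{3}{2} - -1 + \frac{5}{-1}\right)^{2} = \left(- \frac{3}{2} + 1 + 5 \left(-1\right)\right)^{2} = \left(- \frac{3}{2} + 1 - 5\right)^{2} = \left(- \frac{11}{2}\right)^{2} = \frac{121}{4}$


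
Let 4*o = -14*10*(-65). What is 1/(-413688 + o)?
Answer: -1/411413 ≈ -2.4306e-6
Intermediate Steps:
o = 2275 (o = (-14*10*(-65))/4 = (-140*(-65))/4 = (¼)*9100 = 2275)
1/(-413688 + o) = 1/(-413688 + 2275) = 1/(-411413) = -1/411413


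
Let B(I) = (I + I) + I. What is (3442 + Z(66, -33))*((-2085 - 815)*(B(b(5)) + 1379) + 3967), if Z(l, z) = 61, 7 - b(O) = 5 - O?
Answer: -14208283599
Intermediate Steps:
b(O) = 2 + O (b(O) = 7 - (5 - O) = 7 + (-5 + O) = 2 + O)
B(I) = 3*I (B(I) = 2*I + I = 3*I)
(3442 + Z(66, -33))*((-2085 - 815)*(B(b(5)) + 1379) + 3967) = (3442 + 61)*((-2085 - 815)*(3*(2 + 5) + 1379) + 3967) = 3503*(-2900*(3*7 + 1379) + 3967) = 3503*(-2900*(21 + 1379) + 3967) = 3503*(-2900*1400 + 3967) = 3503*(-4060000 + 3967) = 3503*(-4056033) = -14208283599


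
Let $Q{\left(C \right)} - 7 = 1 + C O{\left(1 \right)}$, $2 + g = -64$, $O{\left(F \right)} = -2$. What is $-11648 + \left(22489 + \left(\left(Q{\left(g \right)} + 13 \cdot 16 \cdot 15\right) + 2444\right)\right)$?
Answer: $16545$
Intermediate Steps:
$g = -66$ ($g = -2 - 64 = -66$)
$Q{\left(C \right)} = 8 - 2 C$ ($Q{\left(C \right)} = 7 + \left(1 + C \left(-2\right)\right) = 7 - \left(-1 + 2 C\right) = 8 - 2 C$)
$-11648 + \left(22489 + \left(\left(Q{\left(g \right)} + 13 \cdot 16 \cdot 15\right) + 2444\right)\right) = -11648 + \left(22489 + \left(\left(\left(8 - -132\right) + 13 \cdot 16 \cdot 15\right) + 2444\right)\right) = -11648 + \left(22489 + \left(\left(\left(8 + 132\right) + 208 \cdot 15\right) + 2444\right)\right) = -11648 + \left(22489 + \left(\left(140 + 3120\right) + 2444\right)\right) = -11648 + \left(22489 + \left(3260 + 2444\right)\right) = -11648 + \left(22489 + 5704\right) = -11648 + 28193 = 16545$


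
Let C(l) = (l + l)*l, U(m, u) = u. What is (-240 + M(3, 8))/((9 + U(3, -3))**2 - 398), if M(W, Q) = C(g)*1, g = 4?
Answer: 104/181 ≈ 0.57459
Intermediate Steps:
C(l) = 2*l**2 (C(l) = (2*l)*l = 2*l**2)
M(W, Q) = 32 (M(W, Q) = (2*4**2)*1 = (2*16)*1 = 32*1 = 32)
(-240 + M(3, 8))/((9 + U(3, -3))**2 - 398) = (-240 + 32)/((9 - 3)**2 - 398) = -208/(6**2 - 398) = -208/(36 - 398) = -208/(-362) = -208*(-1/362) = 104/181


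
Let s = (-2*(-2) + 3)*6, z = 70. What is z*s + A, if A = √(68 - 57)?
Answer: 2940 + √11 ≈ 2943.3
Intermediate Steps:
A = √11 ≈ 3.3166
s = 42 (s = (4 + 3)*6 = 7*6 = 42)
z*s + A = 70*42 + √11 = 2940 + √11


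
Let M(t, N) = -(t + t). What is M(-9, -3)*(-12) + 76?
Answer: -140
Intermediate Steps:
M(t, N) = -2*t
M(-9, -3)*(-12) + 76 = -2*(-9)*(-12) + 76 = 18*(-12) + 76 = -216 + 76 = -140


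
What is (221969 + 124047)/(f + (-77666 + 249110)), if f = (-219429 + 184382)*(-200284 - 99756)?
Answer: 86504/2628918331 ≈ 3.2905e-5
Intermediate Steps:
f = 10515501880 (f = -35047*(-300040) = 10515501880)
(221969 + 124047)/(f + (-77666 + 249110)) = (221969 + 124047)/(10515501880 + (-77666 + 249110)) = 346016/(10515501880 + 171444) = 346016/10515673324 = 346016*(1/10515673324) = 86504/2628918331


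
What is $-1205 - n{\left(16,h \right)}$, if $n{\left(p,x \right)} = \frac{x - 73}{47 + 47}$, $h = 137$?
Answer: $- \frac{56667}{47} \approx -1205.7$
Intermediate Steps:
$n{\left(p,x \right)} = - \frac{73}{94} + \frac{x}{94}$ ($n{\left(p,x \right)} = \frac{-73 + x}{94} = \left(-73 + x\right) \frac{1}{94} = - \frac{73}{94} + \frac{x}{94}$)
$-1205 - n{\left(16,h \right)} = -1205 - \left(- \frac{73}{94} + \frac{1}{94} \cdot 137\right) = -1205 - \left(- \frac{73}{94} + \frac{137}{94}\right) = -1205 - \frac{32}{47} = - \frac{56667}{47}$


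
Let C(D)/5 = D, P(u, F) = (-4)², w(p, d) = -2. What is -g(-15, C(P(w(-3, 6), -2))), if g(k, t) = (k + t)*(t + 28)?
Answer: -7020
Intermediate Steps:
P(u, F) = 16
C(D) = 5*D
g(k, t) = (28 + t)*(k + t) (g(k, t) = (k + t)*(28 + t) = (28 + t)*(k + t))
-g(-15, C(P(w(-3, 6), -2))) = -((5*16)² + 28*(-15) + 28*(5*16) - 75*16) = -(80² - 420 + 28*80 - 15*80) = -(6400 - 420 + 2240 - 1200) = -1*7020 = -7020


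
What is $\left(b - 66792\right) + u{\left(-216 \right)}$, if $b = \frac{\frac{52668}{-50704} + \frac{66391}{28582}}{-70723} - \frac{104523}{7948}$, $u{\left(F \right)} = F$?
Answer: $- \frac{853071193808154930163}{12728387720699158} \approx -67021.0$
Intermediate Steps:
$b = - \frac{167389419545750899}{12728387720699158}$ ($b = \left(52668 \left(- \frac{1}{50704}\right) + 66391 \cdot \frac{1}{28582}\right) \left(- \frac{1}{70723}\right) - \frac{104523}{7948} = \left(- \frac{13167}{12676} + \frac{66391}{28582}\right) \left(- \frac{1}{70723}\right) - \frac{104523}{7948} = \frac{232616561}{181152716} \left(- \frac{1}{70723}\right) - \frac{104523}{7948} = - \frac{232616561}{12811663533668} - \frac{104523}{7948} = - \frac{167389419545750899}{12728387720699158} \approx -13.151$)
$\left(b - 66792\right) + u{\left(-216 \right)} = \left(- \frac{167389419545750899}{12728387720699158} - 66792\right) - 216 = - \frac{850321862060483912035}{12728387720699158} - 216 = - \frac{853071193808154930163}{12728387720699158}$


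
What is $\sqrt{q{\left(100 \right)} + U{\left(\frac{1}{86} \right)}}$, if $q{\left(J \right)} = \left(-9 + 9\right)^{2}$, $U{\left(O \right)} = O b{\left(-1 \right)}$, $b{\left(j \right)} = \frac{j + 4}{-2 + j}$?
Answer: $\frac{i \sqrt{86}}{86} \approx 0.10783 i$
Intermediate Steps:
$b{\left(j \right)} = \frac{4 + j}{-2 + j}$
$U{\left(O \right)} = - O$ ($U{\left(O \right)} = O \frac{4 - 1}{-2 - 1} = O \frac{1}{-3} \cdot 3 = O \left(\left(- \frac{1}{3}\right) 3\right) = O \left(-1\right) = - O$)
$q{\left(J \right)} = 0$ ($q{\left(J \right)} = 0^{2} = 0$)
$\sqrt{q{\left(100 \right)} + U{\left(\frac{1}{86} \right)}} = \sqrt{0 - \frac{1}{86}} = \sqrt{- \frac{1}{86}} = \frac{i \sqrt{86}}{86}$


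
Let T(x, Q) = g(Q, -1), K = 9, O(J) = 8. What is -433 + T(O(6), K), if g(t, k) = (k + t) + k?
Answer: -426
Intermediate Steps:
g(t, k) = t + 2*k
T(x, Q) = -2 + Q (T(x, Q) = Q + 2*(-1) = Q - 2 = -2 + Q)
-433 + T(O(6), K) = -433 + (-2 + 9) = -433 + 7 = -426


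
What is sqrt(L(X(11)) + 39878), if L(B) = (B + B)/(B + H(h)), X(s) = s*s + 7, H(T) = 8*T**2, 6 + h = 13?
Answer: 41*sqrt(100230)/65 ≈ 199.70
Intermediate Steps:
h = 7 (h = -6 + 13 = 7)
X(s) = 7 + s**2 (X(s) = s**2 + 7 = 7 + s**2)
L(B) = 2*B/(392 + B) (L(B) = (B + B)/(B + 8*7**2) = (2*B)/(B + 8*49) = (2*B)/(B + 392) = (2*B)/(392 + B) = 2*B/(392 + B))
sqrt(L(X(11)) + 39878) = sqrt(2*(7 + 11**2)/(392 + (7 + 11**2)) + 39878) = sqrt(2*(7 + 121)/(392 + (7 + 121)) + 39878) = sqrt(2*128/(392 + 128) + 39878) = sqrt(2*128/520 + 39878) = sqrt(2*128*(1/520) + 39878) = sqrt(32/65 + 39878) = sqrt(2592102/65) = 41*sqrt(100230)/65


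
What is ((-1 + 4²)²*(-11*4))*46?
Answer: -455400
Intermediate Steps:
((-1 + 4²)²*(-11*4))*46 = ((-1 + 16)²*(-44))*46 = (15²*(-44))*46 = (225*(-44))*46 = -9900*46 = -455400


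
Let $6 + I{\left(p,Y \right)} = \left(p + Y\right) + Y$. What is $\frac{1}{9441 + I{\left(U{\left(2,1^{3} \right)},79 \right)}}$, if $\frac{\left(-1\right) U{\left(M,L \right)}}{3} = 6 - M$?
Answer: $\frac{1}{9581} \approx 0.00010437$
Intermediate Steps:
$U{\left(M,L \right)} = -18 + 3 M$ ($U{\left(M,L \right)} = - 3 \left(6 - M\right) = -18 + 3 M$)
$I{\left(p,Y \right)} = -6 + p + 2 Y$ ($I{\left(p,Y \right)} = -6 + \left(\left(p + Y\right) + Y\right) = -6 + \left(\left(Y + p\right) + Y\right) = -6 + \left(p + 2 Y\right) = -6 + p + 2 Y$)
$\frac{1}{9441 + I{\left(U{\left(2,1^{3} \right)},79 \right)}} = \frac{1}{9441 + \left(-6 + \left(-18 + 3 \cdot 2\right) + 2 \cdot 79\right)} = \frac{1}{9441 + \left(-6 + \left(-18 + 6\right) + 158\right)} = \frac{1}{9441 - -140} = \frac{1}{9441 + 140} = \frac{1}{9581}$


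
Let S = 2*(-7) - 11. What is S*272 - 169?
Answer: -6969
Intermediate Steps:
S = -25 (S = -14 - 11 = -25)
S*272 - 169 = -25*272 - 169 = -6800 - 169 = -6969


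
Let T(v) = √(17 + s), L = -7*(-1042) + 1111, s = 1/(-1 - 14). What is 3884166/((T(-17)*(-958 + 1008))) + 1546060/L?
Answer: 309212/1681 + 1942083*√3810/6350 ≈ 19062.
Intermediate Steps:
s = -1/15 (s = 1/(-15) = -1/15 ≈ -0.066667)
L = 8405 (L = 7294 + 1111 = 8405)
T(v) = √3810/15 (T(v) = √(17 - 1/15) = √(254/15) = √3810/15)
3884166/((T(-17)*(-958 + 1008))) + 1546060/L = 3884166/(((√3810/15)*(-958 + 1008))) + 1546060/8405 = 3884166/(((√3810/15)*50)) + 1546060*(1/8405) = 3884166/((10*√3810/3)) + 309212/1681 = 3884166*(√3810/12700) + 309212/1681 = 1942083*√3810/6350 + 309212/1681 = 309212/1681 + 1942083*√3810/6350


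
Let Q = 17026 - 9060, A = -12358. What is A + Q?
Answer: -4392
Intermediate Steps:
Q = 7966
A + Q = -12358 + 7966 = -4392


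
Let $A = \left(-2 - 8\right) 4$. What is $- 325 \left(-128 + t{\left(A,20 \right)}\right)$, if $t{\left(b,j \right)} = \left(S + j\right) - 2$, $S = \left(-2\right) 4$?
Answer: $38350$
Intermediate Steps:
$S = -8$
$A = -40$ ($A = \left(-2 - 8\right) 4 = \left(-10\right) 4 = -40$)
$t{\left(b,j \right)} = -10 + j$ ($t{\left(b,j \right)} = \left(-8 + j\right) - 2 = -10 + j$)
$- 325 \left(-128 + t{\left(A,20 \right)}\right) = - 325 \left(-128 + \left(-10 + 20\right)\right) = - 325 \left(-128 + 10\right) = \left(-325\right) \left(-118\right) = 38350$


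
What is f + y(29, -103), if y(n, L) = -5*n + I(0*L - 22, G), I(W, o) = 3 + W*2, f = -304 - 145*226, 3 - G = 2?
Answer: -33260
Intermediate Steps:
G = 1 (G = 3 - 1*2 = 3 - 2 = 1)
f = -33074 (f = -304 - 32770 = -33074)
I(W, o) = 3 + 2*W
y(n, L) = -41 - 5*n (y(n, L) = -5*n + (3 + 2*(0*L - 22)) = -5*n + (3 + 2*(0 - 22)) = -5*n + (3 + 2*(-22)) = -5*n + (3 - 44) = -5*n - 41 = -41 - 5*n)
f + y(29, -103) = -33074 + (-41 - 5*29) = -33074 + (-41 - 145) = -33074 - 186 = -33260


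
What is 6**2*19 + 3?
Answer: 687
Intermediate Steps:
6**2*19 + 3 = 36*19 + 3 = 684 + 3 = 687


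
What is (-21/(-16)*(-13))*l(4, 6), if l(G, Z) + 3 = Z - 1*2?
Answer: -273/16 ≈ -17.063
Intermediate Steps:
l(G, Z) = -5 + Z (l(G, Z) = -3 + (Z - 1*2) = -3 + (Z - 2) = -3 + (-2 + Z) = -5 + Z)
(-21/(-16)*(-13))*l(4, 6) = (-21/(-16)*(-13))*(-5 + 6) = (-21*(-1/16)*(-13))*1 = ((21/16)*(-13))*1 = -273/16*1 = -273/16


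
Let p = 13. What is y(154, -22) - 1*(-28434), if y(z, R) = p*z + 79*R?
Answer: 28698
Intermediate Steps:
y(z, R) = 13*z + 79*R
y(154, -22) - 1*(-28434) = (13*154 + 79*(-22)) - 1*(-28434) = (2002 - 1738) + 28434 = 264 + 28434 = 28698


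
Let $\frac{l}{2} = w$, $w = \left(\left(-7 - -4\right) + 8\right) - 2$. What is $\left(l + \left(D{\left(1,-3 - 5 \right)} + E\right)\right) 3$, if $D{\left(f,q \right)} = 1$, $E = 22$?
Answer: $87$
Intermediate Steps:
$w = 3$ ($w = \left(\left(-7 + 4\right) + 8\right) - 2 = \left(-3 + 8\right) - 2 = 5 - 2 = 3$)
$l = 6$ ($l = 2 \cdot 3 = 6$)
$\left(l + \left(D{\left(1,-3 - 5 \right)} + E\right)\right) 3 = \left(6 + \left(1 + 22\right)\right) 3 = \left(6 + 23\right) 3 = 29 \cdot 3 = 87$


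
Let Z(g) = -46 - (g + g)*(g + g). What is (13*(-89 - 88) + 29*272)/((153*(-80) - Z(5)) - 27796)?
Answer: -5587/39890 ≈ -0.14006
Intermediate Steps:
Z(g) = -46 - 4*g² (Z(g) = -46 - 2*g*2*g = -46 - 4*g²)
(13*(-89 - 88) + 29*272)/((153*(-80) - Z(5)) - 27796) = (13*(-89 - 88) + 29*272)/((153*(-80) - (-46 - 4*5²)) - 27796) = (13*(-177) + 7888)/((-12240 - (-46 - 4*25)) - 27796) = (-2301 + 7888)/((-12240 - (-46 - 100)) - 27796) = 5587/((-12240 - 1*(-146)) - 27796) = 5587/((-12240 + 146) - 27796) = 5587/(-12094 - 27796) = 5587/(-39890) = 5587*(-1/39890) = -5587/39890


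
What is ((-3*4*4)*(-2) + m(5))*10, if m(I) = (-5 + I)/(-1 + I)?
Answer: 960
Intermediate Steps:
m(I) = (-5 + I)/(-1 + I)
((-3*4*4)*(-2) + m(5))*10 = ((-3*4*4)*(-2) + (-5 + 5)/(-1 + 5))*10 = (-12*4*(-2) + 0/4)*10 = (-48*(-2) + (¼)*0)*10 = (96 + 0)*10 = 96*10 = 960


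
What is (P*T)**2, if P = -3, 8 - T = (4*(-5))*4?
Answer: 69696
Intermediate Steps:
T = 88 (T = 8 - 4*(-5)*4 = 8 - (-20)*4 = 8 - 1*(-80) = 8 + 80 = 88)
(P*T)**2 = (-3*88)**2 = (-264)**2 = 69696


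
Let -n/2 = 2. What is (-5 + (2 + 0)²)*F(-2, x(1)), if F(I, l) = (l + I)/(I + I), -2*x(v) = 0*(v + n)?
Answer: -½ ≈ -0.50000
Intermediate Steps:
n = -4 (n = -2*2 = -4)
x(v) = 0 (x(v) = -0*(v - 4) = -0*(-4 + v) = -½*0 = 0)
F(I, l) = (I + l)/(2*I) (F(I, l) = (I + l)/((2*I)) = (I + l)*(1/(2*I)) = (I + l)/(2*I))
(-5 + (2 + 0)²)*F(-2, x(1)) = (-5 + (2 + 0)²)*((½)*(-2 + 0)/(-2)) = (-5 + 2²)*((½)*(-½)*(-2)) = (-5 + 4)*(½) = -1*½ = -½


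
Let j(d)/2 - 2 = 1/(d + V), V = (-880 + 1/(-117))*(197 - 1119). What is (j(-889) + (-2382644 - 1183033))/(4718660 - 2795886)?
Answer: -48302658757469/26047003297778 ≈ -1.8544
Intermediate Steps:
V = 94930042/117 (V = (-880 - 1/117)*(-922) = -102961/117*(-922) = 94930042/117 ≈ 8.1137e+5)
j(d) = 4 + 2/(94930042/117 + d) (j(d) = 4 + 2/(d + 94930042/117) = 4 + 2/(94930042/117 + d))
(j(-889) + (-2382644 - 1183033))/(4718660 - 2795886) = (2*(189860201 + 234*(-889))/(94930042 + 117*(-889)) + (-2382644 - 1183033))/(4718660 - 2795886) = (2*(189860201 - 208026)/(94930042 - 104013) - 3565677)/1922774 = (2*189652175/94826029 - 3565677)*(1/1922774) = (2*(1/94826029)*189652175 - 3565677)*(1/1922774) = (379304350/94826029 - 3565677)*(1/1922774) = -338118611302283/94826029*1/1922774 = -48302658757469/26047003297778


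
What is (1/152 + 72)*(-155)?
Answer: -1696475/152 ≈ -11161.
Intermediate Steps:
(1/152 + 72)*(-155) = (10945/152)*(-155) = -1696475/152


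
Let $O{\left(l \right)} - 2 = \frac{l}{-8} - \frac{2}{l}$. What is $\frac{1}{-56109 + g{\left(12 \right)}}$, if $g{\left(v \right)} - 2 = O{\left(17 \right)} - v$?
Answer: $- \frac{136}{7632217} \approx -1.7819 \cdot 10^{-5}$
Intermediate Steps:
$O{\left(l \right)} = 2 - \frac{2}{l} - \frac{l}{8}$ ($O{\left(l \right)} = 2 + \left(\frac{l}{-8} - \frac{2}{l}\right) = 2 + \left(l \left(- \frac{1}{8}\right) - \frac{2}{l}\right) = 2 - \left(\frac{2}{l} + \frac{l}{8}\right) = 2 - \frac{2}{l} - \frac{l}{8}$)
$g{\left(v \right)} = \frac{239}{136} - v$ ($g{\left(v \right)} = 2 - \left(\frac{33}{136} + v\right) = \frac{239}{136} - v$)
$\frac{1}{-56109 + g{\left(12 \right)}} = \frac{1}{-56109 + \left(\frac{239}{136} - 12\right)} = \frac{1}{-56109 - \frac{1393}{136}} = \frac{1}{- \frac{7632217}{136}} = - \frac{136}{7632217}$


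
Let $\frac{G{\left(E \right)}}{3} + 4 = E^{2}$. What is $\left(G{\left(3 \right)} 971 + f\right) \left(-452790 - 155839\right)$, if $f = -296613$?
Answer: $171662592192$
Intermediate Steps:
$G{\left(E \right)} = -12 + 3 E^{2}$
$\left(G{\left(3 \right)} 971 + f\right) \left(-452790 - 155839\right) = \left(\left(-12 + 3 \cdot 3^{2}\right) 971 - 296613\right) \left(-452790 - 155839\right) = \left(\left(-12 + 3 \cdot 9\right) 971 - 296613\right) \left(-608629\right) = \left(\left(-12 + 27\right) 971 - 296613\right) \left(-608629\right) = \left(15 \cdot 971 - 296613\right) \left(-608629\right) = \left(14565 - 296613\right) \left(-608629\right) = \left(-282048\right) \left(-608629\right) = 171662592192$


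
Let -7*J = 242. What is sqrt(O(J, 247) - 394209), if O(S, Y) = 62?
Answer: I*sqrt(394147) ≈ 627.81*I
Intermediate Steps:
J = -242/7 (J = -1/7*242 = -242/7 ≈ -34.571)
sqrt(O(J, 247) - 394209) = sqrt(62 - 394209) = sqrt(-394147) = I*sqrt(394147)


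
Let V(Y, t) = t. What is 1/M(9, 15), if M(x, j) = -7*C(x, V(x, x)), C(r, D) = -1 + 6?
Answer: -1/35 ≈ -0.028571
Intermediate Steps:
C(r, D) = 5
M(x, j) = -35 (M(x, j) = -7*5 = -35)
1/M(9, 15) = 1/(-35) = -1/35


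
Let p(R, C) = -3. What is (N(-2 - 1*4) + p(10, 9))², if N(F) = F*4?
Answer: 729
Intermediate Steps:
N(F) = 4*F
(N(-2 - 1*4) + p(10, 9))² = (4*(-2 - 1*4) - 3)² = (4*(-2 - 4) - 3)² = (4*(-6) - 3)² = (-24 - 3)² = (-27)² = 729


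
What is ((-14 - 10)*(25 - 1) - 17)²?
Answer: 351649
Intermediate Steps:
((-14 - 10)*(25 - 1) - 17)² = (-24*24 - 17)² = (-576 - 17)² = (-593)² = 351649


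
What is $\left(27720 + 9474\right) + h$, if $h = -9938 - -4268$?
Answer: $31524$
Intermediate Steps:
$h = -5670$ ($h = -9938 + 4268 = -5670$)
$\left(27720 + 9474\right) + h = \left(27720 + 9474\right) - 5670 = 37194 - 5670 = 31524$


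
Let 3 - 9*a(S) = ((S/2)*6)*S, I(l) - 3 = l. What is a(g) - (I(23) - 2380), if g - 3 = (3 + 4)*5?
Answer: 1873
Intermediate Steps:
I(l) = 3 + l
g = 38 (g = 3 + (3 + 4)*5 = 3 + 7*5 = 3 + 35 = 38)
a(S) = 1/3 - S**2/3 (a(S) = 1/3 - (S/2)*6*S/9 = 1/3 - 3*S*S/9 = 1/3 - S**2/3)
a(g) - (I(23) - 2380) = (1/3 - 1/3*38**2) - ((3 + 23) - 2380) = (1/3 - 1/3*1444) - (26 - 2380) = (1/3 - 1444/3) - 1*(-2354) = -481 + 2354 = 1873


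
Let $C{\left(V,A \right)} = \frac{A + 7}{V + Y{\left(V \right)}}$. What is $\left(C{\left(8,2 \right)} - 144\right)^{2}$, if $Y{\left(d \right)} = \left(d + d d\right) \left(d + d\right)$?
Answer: $\frac{27899354961}{1345600} \approx 20734.0$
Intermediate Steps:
$Y{\left(d \right)} = 2 d \left(d + d^{2}\right)$ ($Y{\left(d \right)} = \left(d + d^{2}\right) 2 d = 2 d \left(d + d^{2}\right)$)
$C{\left(V,A \right)} = \frac{7 + A}{V + 2 V^{2} \left(1 + V\right)}$ ($C{\left(V,A \right)} = \frac{A + 7}{V + 2 V^{2} \left(1 + V\right)} = \frac{7 + A}{V + 2 V^{2} \left(1 + V\right)}$)
$\left(C{\left(8,2 \right)} - 144\right)^{2} = \left(\frac{7 + 2}{8 \left(1 + 2 \cdot 8 \left(1 + 8\right)\right)} - 144\right)^{2} = \left(\frac{1}{8} \frac{1}{1 + 2 \cdot 8 \cdot 9} \cdot 9 - 144\right)^{2} = \left(\frac{1}{8} \frac{1}{1 + 144} \cdot 9 - 144\right)^{2} = \left(\frac{1}{8} \cdot \frac{1}{145} \cdot 9 - 144\right)^{2} = \left(\frac{9}{1160} - 144\right)^{2} = \left(- \frac{167031}{1160}\right)^{2} = \frac{27899354961}{1345600}$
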